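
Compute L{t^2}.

L{t^2} = 2!/s^3 = 2/s^3.

2/s^3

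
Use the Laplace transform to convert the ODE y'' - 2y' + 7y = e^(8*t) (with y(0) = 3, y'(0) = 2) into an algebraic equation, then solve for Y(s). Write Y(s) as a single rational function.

Y(s) = (3*s^2 - 28*s + 33)/(s^3 - 10*s^2 + 23*s - 56)

Transform both sides with L{·}.
Using L{y''} = s^2 Y - s·y(0) - y'(0) and L{y'} = sY - y(0), with y(0) = 3, y'(0) = 2, the left side becomes (s^2 - 2*s + 7)Y - (3*s - 4).
The right side is L{e^(8*t)} = 1/(s - 8).
So (s^2 - 2*s + 7)Y = 1/(s - 8) + (3*s - 4).
Isolate Y and clear denominators.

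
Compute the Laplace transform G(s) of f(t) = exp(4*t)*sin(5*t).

L{sin(5t)} = 5/(s^2 + 25).
By the first shifting theorem, multiplying by e^(4t) replaces s with s - 4.

G(s) = 5/((s - 4)^2 + 25)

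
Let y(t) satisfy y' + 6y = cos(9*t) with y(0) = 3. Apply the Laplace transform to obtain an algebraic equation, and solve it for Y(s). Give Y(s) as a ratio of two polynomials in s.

Y(s) = (3*s^2 + s + 243)/(s^3 + 6*s^2 + 81*s + 486)

Laplace-transform each side.
The derivative rules (L{y'} = sY - y(0) = sY - 3) turn the left side into (s + 6)Y - (3).
The right side is L{cos(9*t)} = s/(s^2 + 81).
So (s + 6)Y = s/(s^2 + 81) + (3).
Isolate Y and clear denominators.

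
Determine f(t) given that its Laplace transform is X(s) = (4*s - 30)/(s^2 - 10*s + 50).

f(t) = -2*exp(5*t)*sin(5*t) + 4*exp(5*t)*cos(5*t)

Complete the square in the denominator: s^2 - 10*s + 50 = (s - 5)^2 + 5^2.
Split the numerator to match: 4*s - 30 = 4·(s - 5) - 2·5.
Invert each term: 4·(s - 5)/((s - 5)^2 + 25) ↔ 4e^(5t)cos(5t); -2·5/((s - 5)^2 + 25) ↔ -2e^(5t)sin(5t).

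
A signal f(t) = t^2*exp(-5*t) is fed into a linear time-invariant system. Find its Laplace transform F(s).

L{e^(-5t)} = 1/(s + 5).
Then apply L{t^2·g(t)} = (-1)^2 d^2/ds^2[G(s)] with G(s) = 1/(s + 5):
differentiating 2 times and applying the sign gives 2/(s + 5)^3.

F(s) = 2/(s + 5)^3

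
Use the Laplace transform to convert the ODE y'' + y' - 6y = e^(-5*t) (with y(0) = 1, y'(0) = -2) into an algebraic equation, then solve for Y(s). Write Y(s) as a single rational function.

Laplace-transform each side.
The derivative rules (L{y''} = s^2 Y - s·y(0) - y'(0) and L{y'} = sY - y(0), with y(0) = 1, y'(0) = -2) turn the left side into (s^2 + s - 6)Y - (s - 1).
The right side is L{e^(-5*t)} = 1/(s + 5).
So (s^2 + s - 6)Y = 1/(s + 5) + (s - 1).
Divide through and combine into a single rational function.

Y(s) = (s^2 + 4*s - 4)/(s^3 + 6*s^2 - s - 30)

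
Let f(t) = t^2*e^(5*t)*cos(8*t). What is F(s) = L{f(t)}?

F(s) = 2*(s - 5)*(s^2 - 10*s - 167)/(s^2 - 10*s + 89)^3

L{cos(8t)} = s/(s^2 + 64).
Multiplying by e^(5t) shifts s → s - 5, so L{e^(5*t)*cos(8*t)} = (s - 5)/((s - 5)^2 + 64).
Then apply L{t^2·g(t)} = (-1)^2 d^2/ds^2[G(s)] with G(s) = (s - 5)/((s - 5)^2 + 64):
differentiating 2 times and applying the sign gives 2*(s - 5)*(s^2 - 10*s - 167)/(s^2 - 10*s + 89)^3.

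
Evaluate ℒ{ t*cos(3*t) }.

L{cos(3t)} = s/(s^2 + 9).
Then apply L{t·g(t)} = -d/ds[G(s)] with G(s) = s/(s^2 + 9):
differentiating 1 time and applying the sign gives (s - 3)*(s + 3)/(s^2 + 9)^2.

(s - 3)*(s + 3)/(s^2 + 9)^2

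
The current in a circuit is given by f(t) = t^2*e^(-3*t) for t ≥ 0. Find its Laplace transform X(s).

X(s) = 2/(s + 3)^3

L{e^(-3t)} = 1/(s + 3).
Then apply L{t^2·g(t)} = (-1)^2 d^2/ds^2[G(s)] with G(s) = 1/(s + 3):
differentiating 2 times and applying the sign gives 2/(s + 3)^3.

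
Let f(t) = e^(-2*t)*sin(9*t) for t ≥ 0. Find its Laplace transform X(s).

X(s) = 9/((s + 2)^2 + 81)

L{sin(9t)} = 9/(s^2 + 81).
By the first shifting theorem, multiplying by e^(-2t) replaces s with s + 2.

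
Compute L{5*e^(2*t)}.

L{5} = 5/s.
By the first shifting theorem, multiplying by e^(2t) replaces s with s - 2.

5/(s - 2)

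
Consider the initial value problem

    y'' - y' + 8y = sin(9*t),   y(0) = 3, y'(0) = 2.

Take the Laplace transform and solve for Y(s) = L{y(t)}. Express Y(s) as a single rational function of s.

Y(s) = (3*s^3 - s^2 + 243*s - 72)/(s^4 - s^3 + 89*s^2 - 81*s + 648)

Apply the Laplace transform to the equation.
Using L{y''} = s^2 Y - s·y(0) - y'(0) and L{y'} = sY - y(0), with y(0) = 3, y'(0) = 2, the left side becomes (s^2 - s + 8)Y - (3*s - 1).
The right side is L{sin(9*t)} = 9/(s^2 + 81).
So (s^2 - s + 8)Y = 9/(s^2 + 81) + (3*s - 1).
Divide through and combine into a single rational function.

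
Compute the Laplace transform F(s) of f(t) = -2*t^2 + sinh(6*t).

The transform is linear, so treat each term independently.
L{sinh(6t)} = 6/(s^2 - 36); (-2)·[L{t^2} = 2!/s^3 = 2/s^3].

F(s) = 6/(s^2 - 36) - 4/s^3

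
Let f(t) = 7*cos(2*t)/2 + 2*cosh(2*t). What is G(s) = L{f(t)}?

Apply the Laplace transform termwise.
(2)·[L{cosh(2t)} = s/(s^2 - 4)]; (7/2)·[L{cos(2t)} = s/(s^2 + 4)].

G(s) = 7*s/(2*(s^2 + 4)) + 2*s/(s^2 - 4)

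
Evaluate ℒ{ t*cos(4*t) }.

L{cos(4t)} = s/(s^2 + 16).
Then apply L{t·g(t)} = -d/ds[G(s)] with G(s) = s/(s^2 + 16):
differentiating 1 time and applying the sign gives (s - 4)*(s + 4)/(s^2 + 16)^2.

(s - 4)*(s + 4)/(s^2 + 16)^2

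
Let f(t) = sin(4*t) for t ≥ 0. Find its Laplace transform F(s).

L{sin(4t)} = 4/(s^2 + 16).

F(s) = 4/(s^2 + 16)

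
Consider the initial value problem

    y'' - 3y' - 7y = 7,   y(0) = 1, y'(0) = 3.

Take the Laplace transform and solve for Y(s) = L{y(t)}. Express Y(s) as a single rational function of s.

Y(s) = (s^2 + 7)/(s^3 - 3*s^2 - 7*s)

Laplace-transform each side.
The derivative rules (L{y''} = s^2 Y - s·y(0) - y'(0) and L{y'} = sY - y(0), with y(0) = 1, y'(0) = 3) turn the left side into (s^2 - 3*s - 7)Y - (s).
The right side is L{7} = 7/s.
So (s^2 - 3*s - 7)Y = 7/s + (s).
Divide through and combine into a single rational function.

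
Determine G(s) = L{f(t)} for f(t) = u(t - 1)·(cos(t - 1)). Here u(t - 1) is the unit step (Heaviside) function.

G(s) = s*exp(-s)/(s^2 + 1)

By the second shifting theorem, L{u(t - c)·g(t - c)} = e^(-cs)·H(s) with c = 1 and H(s) = L{g(t)}.
L{cos(t)} = s/(s^2 + 1).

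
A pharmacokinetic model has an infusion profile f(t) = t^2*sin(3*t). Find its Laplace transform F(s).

L{sin(3t)} = 3/(s^2 + 9).
Then apply L{t^2·g(t)} = (-1)^2 d^2/ds^2[G(s)] with G(s) = 3/(s^2 + 9):
differentiating 2 times and applying the sign gives 18*(s^2 - 3)/(s^2 + 9)^3.

F(s) = 18*(s^2 - 3)/(s^2 + 9)^3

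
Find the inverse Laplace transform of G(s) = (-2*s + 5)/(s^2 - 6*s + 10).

Complete the square in the denominator: s^2 - 6*s + 10 = (s - 3)^2 + 1^2.
Split the numerator to match: -2*s + 5 = -2·(s - 3) - 1·1.
Invert each term: -2·(s - 3)/((s - 3)^2 + 1) ↔ -2e^(3t)cos(t); -1·1/((s - 3)^2 + 1) ↔ -e^(3t)sin(t).

-exp(3*t)*sin(t) - 2*exp(3*t)*cos(t)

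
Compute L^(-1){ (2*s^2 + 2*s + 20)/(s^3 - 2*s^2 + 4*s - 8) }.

4*exp(2*t) - sin(2*t) - 2*cos(2*t)

Factor the denominator: s^3 - 2*s^2 + 4*s - 8 = (s - 2)*(s^2 + 4).
Partial fraction decomposition gives [4/(s - 2)] + [-2*s/(s^2 + 4)] + [-2/(s^2 + 4)].
Invert each term: 4/(s - 2) ↔ 4e^(2t); -2·s/(s^2 + 4) ↔ -2cos(2t); -1·2/(s^2 + 4) ↔ -sin(2t).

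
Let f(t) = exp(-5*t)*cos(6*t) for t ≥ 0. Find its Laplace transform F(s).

L{cos(6t)} = s/(s^2 + 36).
By the first shifting theorem, multiplying by e^(-5t) replaces s with s + 5.

F(s) = (s + 5)/((s + 5)^2 + 36)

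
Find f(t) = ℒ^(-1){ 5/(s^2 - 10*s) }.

Rewrite the denominator: s^2 - 10*s = (s - 5)^2 - 25.
The form in (s - 5) signals a first-shifting-theorem factor e^(5t).
Since L{sinh(5t)} = 5/(s^2 - 25), the inverse is e^(5*t)*sinh(5*t).

f(t) = exp(5*t)*sinh(5*t)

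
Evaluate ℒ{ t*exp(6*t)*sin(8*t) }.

16*(s - 6)/(s^2 - 12*s + 100)^2

L{sin(8t)} = 8/(s^2 + 64).
Multiplying by e^(6t) shifts s → s - 6, so L{exp(6*t)*sin(8*t)} = 8/((s - 6)^2 + 64).
Then apply L{t·g(t)} = -d/ds[G(s)] with G(s) = 8/((s - 6)^2 + 64):
differentiating 1 time and applying the sign gives 16*(s - 6)/(s^2 - 12*s + 100)^2.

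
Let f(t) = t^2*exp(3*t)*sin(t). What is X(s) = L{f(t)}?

L{sin(t)} = 1/(s^2 + 1).
Multiplying by e^(3t) shifts s → s - 3, so L{exp(3*t)*sin(t)} = 1/((s - 3)^2 + 1).
Then apply L{t^2·g(t)} = (-1)^2 d^2/ds^2[G(s)] with G(s) = 1/((s - 3)^2 + 1):
differentiating 2 times and applying the sign gives 2*(3*s^2 - 18*s + 26)/(s^2 - 6*s + 10)^3.

X(s) = 2*(3*s^2 - 18*s + 26)/(s^2 - 6*s + 10)^3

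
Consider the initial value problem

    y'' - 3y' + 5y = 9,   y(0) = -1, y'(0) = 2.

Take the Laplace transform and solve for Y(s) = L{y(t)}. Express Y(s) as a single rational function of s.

Laplace-transform each side.
The derivative rules (L{y''} = s^2 Y - s·y(0) - y'(0) and L{y'} = sY - y(0), with y(0) = -1, y'(0) = 2) turn the left side into (s^2 - 3*s + 5)Y - (-s + 5).
The right side is L{9} = 9/s.
So (s^2 - 3*s + 5)Y = 9/s + (-s + 5).
Isolate Y and clear denominators.

Y(s) = (-s^2 + 5*s + 9)/(s^3 - 3*s^2 + 5*s)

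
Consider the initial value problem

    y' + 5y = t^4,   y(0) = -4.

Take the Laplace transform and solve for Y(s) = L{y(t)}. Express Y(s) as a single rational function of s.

Y(s) = (-4*s^5 + 24)/(s^6 + 5*s^5)

Take the Laplace transform of both sides.
Using L{y'} = sY - y(0) = sY - (-4), the left side becomes (s + 5)Y - (-4).
The right side is L{t^4} = 24/s^5.
So (s + 5)Y = 24/s^5 + (-4).
Divide through and combine into a single rational function.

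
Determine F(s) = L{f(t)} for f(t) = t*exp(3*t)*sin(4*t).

L{sin(4t)} = 4/(s^2 + 16).
Multiplying by e^(3t) shifts s → s - 3, so L{exp(3*t)*sin(4*t)} = 4/((s - 3)^2 + 16).
Then apply L{t·g(t)} = -d/ds[G(s)] with G(s) = 4/((s - 3)^2 + 16):
differentiating 1 time and applying the sign gives 8*(s - 3)/(s^2 - 6*s + 25)^2.

F(s) = 8*(s - 3)/(s^2 - 6*s + 25)^2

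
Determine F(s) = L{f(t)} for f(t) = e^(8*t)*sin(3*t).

F(s) = 3/((s - 8)^2 + 9)

L{sin(3t)} = 3/(s^2 + 9).
By the first shifting theorem, multiplying by e^(8t) replaces s with s - 8.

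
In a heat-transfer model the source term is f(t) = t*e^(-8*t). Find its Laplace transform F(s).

F(s) = (s + 8)^(-2)

L{e^(-8t)} = 1/(s + 8).
Then apply L{t·g(t)} = -d/ds[G(s)] with G(s) = 1/(s + 8):
differentiating 1 time and applying the sign gives (s + 8)^(-2).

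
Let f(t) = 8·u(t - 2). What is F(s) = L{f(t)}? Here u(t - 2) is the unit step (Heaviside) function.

F(s) = 8*exp(-2*s)/s

By the second shifting theorem, L{u(t - c)·g(t - c)} = e^(-cs)·G(s) with c = 2 and G(s) = L{g(t)}.
L{8} = 8/s.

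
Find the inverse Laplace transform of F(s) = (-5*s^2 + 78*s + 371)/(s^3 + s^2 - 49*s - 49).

6*exp(7*t) - 6*exp(-t) - 5*exp(-7*t)

Factor the denominator: s^3 + s^2 - 49*s - 49 = (s - 7)*(s + 1)*(s + 7).
Partial fraction decomposition gives [-5/(s + 7)] + [-6/(s + 1)] + [6/(s - 7)].
Invert each term: -5/(s + 7) ↔ -5e^(-7t); -6/(s + 1) ↔ -6e^(-t); 6/(s - 7) ↔ 6e^(7t).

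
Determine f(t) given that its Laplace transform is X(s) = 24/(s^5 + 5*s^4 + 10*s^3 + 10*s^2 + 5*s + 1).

Rewrite the denominator: s^5 + 5*s^4 + 10*s^3 + 10*s^2 + 5*s + 1 = (s + 1)^5.
The form in (s + 1) signals a first-shifting-theorem factor e^(-t).
Since L{t^4} = 4!/s^5 = 24/s^5, the inverse is t^4*e^(-t).

f(t) = t^4*exp(-t)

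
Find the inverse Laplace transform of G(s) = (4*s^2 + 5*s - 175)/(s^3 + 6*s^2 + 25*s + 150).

Factor the denominator: s^3 + 6*s^2 + 25*s + 150 = (s + 6)*(s^2 + 25).
Partial fraction decomposition gives [-1/(s + 6)] + [5*s/(s^2 + 25)] + [-25/(s^2 + 25)].
Invert each term: -1/(s + 6) ↔ -e^(-6t); 5·s/(s^2 + 25) ↔ 5cos(5t); -5·5/(s^2 + 25) ↔ -5sin(5t).

-5*sin(5*t) + 5*cos(5*t) - exp(-6*t)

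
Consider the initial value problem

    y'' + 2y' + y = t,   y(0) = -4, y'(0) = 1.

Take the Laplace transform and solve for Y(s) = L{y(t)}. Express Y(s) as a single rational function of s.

Laplace-transform each side.
The derivative rules (L{y''} = s^2 Y - s·y(0) - y'(0) and L{y'} = sY - y(0), with y(0) = -4, y'(0) = 1) turn the left side into (s^2 + 2*s + 1)Y - (-4*s - 7).
The right side is L{t} = s^(-2).
So (s^2 + 2*s + 1)Y = s^(-2) + (-4*s - 7).
Isolate Y and clear denominators.

Y(s) = (-4*s^3 - 7*s^2 + 1)/(s^4 + 2*s^3 + s^2)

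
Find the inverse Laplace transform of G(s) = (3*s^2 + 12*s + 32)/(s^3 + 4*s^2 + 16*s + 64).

Factor the denominator: s^3 + 4*s^2 + 16*s + 64 = (s + 4)*(s^2 + 16).
Partial fraction decomposition gives [1/(s + 4)] + [2*s/(s^2 + 16)] + [4/(s^2 + 16)].
Invert each term: 1/(s + 4) ↔ e^(-4t); 2·s/(s^2 + 16) ↔ 2cos(4t); 1·4/(s^2 + 16) ↔ sin(4t).

sin(4*t) + 2*cos(4*t) + exp(-4*t)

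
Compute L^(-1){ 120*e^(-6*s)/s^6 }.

Heaviside(t - 6)*((t - 6)^5)

The factor e^(-6s) signals a time shift by c = 6 (second shifting theorem).
L{t^5} = 5!/s^6 = 120/s^6, so L^-1{120/s^6} = t^5.
Hence the inverse is u(t - 6) times that function evaluated at t - 6.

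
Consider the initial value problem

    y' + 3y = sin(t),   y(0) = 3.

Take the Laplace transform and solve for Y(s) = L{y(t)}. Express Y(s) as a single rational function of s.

Take the Laplace transform of both sides.
Using L{y'} = sY - y(0) = sY - 3, the left side becomes (s + 3)Y - (3).
The right side is L{sin(t)} = 1/(s^2 + 1).
So (s + 3)Y = 1/(s^2 + 1) + (3).
Solve for Y(s) and write it as one ratio of polynomials.

Y(s) = (3*s^2 + 4)/(s^3 + 3*s^2 + s + 3)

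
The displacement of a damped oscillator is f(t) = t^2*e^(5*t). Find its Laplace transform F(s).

F(s) = 2/(s - 5)^3

L{e^(5t)} = 1/(s - 5).
Then apply L{t^2·g(t)} = (-1)^2 d^2/ds^2[G(s)] with G(s) = 1/(s - 5):
differentiating 2 times and applying the sign gives 2/(s - 5)^3.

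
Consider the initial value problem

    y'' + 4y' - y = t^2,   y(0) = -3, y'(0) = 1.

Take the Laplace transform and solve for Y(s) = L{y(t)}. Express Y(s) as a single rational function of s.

Y(s) = (-3*s^4 - 11*s^3 + 2)/(s^5 + 4*s^4 - s^3)

Laplace-transform each side.
With L{y''} = s^2 Y - s·y(0) - y'(0) and L{y'} = sY - y(0), with y(0) = -3, y'(0) = 1: the LHS transforms to (s^2 + 4*s - 1)Y - (-3*s - 11).
The right side is L{t^2} = 2/s^3.
So (s^2 + 4*s - 1)Y = 2/s^3 + (-3*s - 11).
Divide through and combine into a single rational function.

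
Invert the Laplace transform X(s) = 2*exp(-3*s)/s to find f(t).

The factor e^(-3s) signals a time shift by c = 3 (second shifting theorem).
L{2} = 2/s, so L^-1{2/s} = 2.
Hence the inverse is u(t - 3) times that function evaluated at t - 3.

f(t) = Heaviside(t - 3)*(2)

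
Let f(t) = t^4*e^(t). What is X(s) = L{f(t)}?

L{t^4} = 4!/s^5 = 24/s^5.
By the first shifting theorem, multiplying by e^(t) replaces s with s - 1.

X(s) = 24/(s - 1)^5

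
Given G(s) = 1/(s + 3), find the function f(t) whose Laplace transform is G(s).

f(t) = exp(-3*t)

Since L{e^(-3t)} = 1/(s + 3), the inverse is e^(-3*t).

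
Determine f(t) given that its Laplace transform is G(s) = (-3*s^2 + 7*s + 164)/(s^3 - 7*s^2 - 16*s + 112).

f(t) = 2*exp(7*t) - 6*exp(4*t) + exp(-4*t)

Factor the denominator: s^3 - 7*s^2 - 16*s + 112 = (s - 7)*(s - 4)*(s + 4).
Partial fraction decomposition gives [1/(s + 4)] + [2/(s - 7)] + [-6/(s - 4)].
Invert each term: 1/(s + 4) ↔ e^(-4t); 2/(s - 7) ↔ 2e^(7t); -6/(s - 4) ↔ -6e^(4t).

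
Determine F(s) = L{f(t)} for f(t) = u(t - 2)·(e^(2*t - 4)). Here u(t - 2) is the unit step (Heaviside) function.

By the second shifting theorem, L{u(t - c)·g(t - c)} = e^(-cs)·G(s) with c = 2 and G(s) = L{g(t)}.
L{e^(2t)} = 1/(s - 2).

F(s) = exp(-2*s)/(s - 2)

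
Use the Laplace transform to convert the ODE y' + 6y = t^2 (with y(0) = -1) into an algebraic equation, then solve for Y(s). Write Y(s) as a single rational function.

Y(s) = (-s^3 + 2)/(s^4 + 6*s^3)

Transform both sides with L{·}.
The derivative rules (L{y'} = sY - y(0) = sY - (-1)) turn the left side into (s + 6)Y - (-1).
The right side is L{t^2} = 2/s^3.
So (s + 6)Y = 2/s^3 + (-1).
Divide through and combine into a single rational function.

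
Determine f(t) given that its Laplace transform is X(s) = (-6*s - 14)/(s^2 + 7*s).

Factor the denominator: s^2 + 7*s = s*(s + 7).
Partial fraction decomposition gives [-4/(s + 7)] + [-2/s].
Invert each term: -4/(s + 7) ↔ -4e^(-7t); -2/(s - 0) ↔ -2e^(0t).

f(t) = -2 - 4*exp(-7*t)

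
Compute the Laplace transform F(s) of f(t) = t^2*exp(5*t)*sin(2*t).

F(s) = 4*(3*s^2 - 30*s + 71)/(s^2 - 10*s + 29)^3

L{sin(2t)} = 2/(s^2 + 4).
Multiplying by e^(5t) shifts s → s - 5, so L{exp(5*t)*sin(2*t)} = 2/((s - 5)^2 + 4).
Then apply L{t^2·g(t)} = (-1)^2 d^2/ds^2[G(s)] with G(s) = 2/((s - 5)^2 + 4):
differentiating 2 times and applying the sign gives 4*(3*s^2 - 30*s + 71)/(s^2 - 10*s + 29)^3.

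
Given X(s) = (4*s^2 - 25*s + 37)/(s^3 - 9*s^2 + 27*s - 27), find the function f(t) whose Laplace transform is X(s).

Factor the denominator: s^3 - 9*s^2 + 27*s - 27 = (s - 3)^3.
Partial fraction decomposition gives [4/(s - 3)] + [-1/(s - 3)^2] + [-2/(s - 3)^3].
Invert each term: 4/(s - 3) ↔ 4e^(3t); -1/(s - 3)^2 ↔ -t·e^(3t); -2/(s - 3)^3 ↔ (-1)t^2·e^(3t).

f(t) = -t^2*exp(3*t) - t*exp(3*t) + 4*exp(3*t)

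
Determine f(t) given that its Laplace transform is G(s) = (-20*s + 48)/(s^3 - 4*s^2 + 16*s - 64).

Factor the denominator: s^3 - 4*s^2 + 16*s - 64 = (s - 4)*(s^2 + 16).
Partial fraction decomposition gives [-1/(s - 4)] + [s/(s^2 + 16)] + [-16/(s^2 + 16)].
Invert each term: -1/(s - 4) ↔ -e^(4t); 1·s/(s^2 + 16) ↔ cos(4t); -4·4/(s^2 + 16) ↔ -4sin(4t).

f(t) = -exp(4*t) - 4*sin(4*t) + cos(4*t)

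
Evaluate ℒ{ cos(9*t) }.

s/(s^2 + 81)

L{cos(9t)} = s/(s^2 + 81).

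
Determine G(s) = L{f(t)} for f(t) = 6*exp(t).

G(s) = 6/(s - 1)

L{6} = 6/s.
By the first shifting theorem, multiplying by e^(t) replaces s with s - 1.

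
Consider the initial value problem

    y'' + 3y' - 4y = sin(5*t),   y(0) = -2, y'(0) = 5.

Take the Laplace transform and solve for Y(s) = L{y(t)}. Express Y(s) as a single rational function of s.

Laplace-transform each side.
The derivative rules (L{y''} = s^2 Y - s·y(0) - y'(0) and L{y'} = sY - y(0), with y(0) = -2, y'(0) = 5) turn the left side into (s^2 + 3*s - 4)Y - (-2*s - 1).
The right side is L{sin(5*t)} = 5/(s^2 + 25).
So (s^2 + 3*s - 4)Y = 5/(s^2 + 25) + (-2*s - 1).
Isolate Y and clear denominators.

Y(s) = (-2*s^3 - s^2 - 50*s - 20)/(s^4 + 3*s^3 + 21*s^2 + 75*s - 100)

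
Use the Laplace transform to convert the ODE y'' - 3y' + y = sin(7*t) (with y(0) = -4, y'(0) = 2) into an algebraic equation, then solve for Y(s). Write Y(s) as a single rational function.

Y(s) = (-4*s^3 + 14*s^2 - 196*s + 693)/(s^4 - 3*s^3 + 50*s^2 - 147*s + 49)

Laplace-transform each side.
With L{y''} = s^2 Y - s·y(0) - y'(0) and L{y'} = sY - y(0), with y(0) = -4, y'(0) = 2: the LHS transforms to (s^2 - 3*s + 1)Y - (-4*s + 14).
The right side is L{sin(7*t)} = 7/(s^2 + 49).
So (s^2 - 3*s + 1)Y = 7/(s^2 + 49) + (-4*s + 14).
Divide through and combine into a single rational function.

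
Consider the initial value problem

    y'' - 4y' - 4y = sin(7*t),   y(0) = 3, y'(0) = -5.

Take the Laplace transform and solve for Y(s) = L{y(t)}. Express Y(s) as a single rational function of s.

Apply the Laplace transform to the equation.
The derivative rules (L{y''} = s^2 Y - s·y(0) - y'(0) and L{y'} = sY - y(0), with y(0) = 3, y'(0) = -5) turn the left side into (s^2 - 4*s - 4)Y - (3*s - 17).
The right side is L{sin(7*t)} = 7/(s^2 + 49).
So (s^2 - 4*s - 4)Y = 7/(s^2 + 49) + (3*s - 17).
Solve for Y(s) and write it as one ratio of polynomials.

Y(s) = (3*s^3 - 17*s^2 + 147*s - 826)/(s^4 - 4*s^3 + 45*s^2 - 196*s - 196)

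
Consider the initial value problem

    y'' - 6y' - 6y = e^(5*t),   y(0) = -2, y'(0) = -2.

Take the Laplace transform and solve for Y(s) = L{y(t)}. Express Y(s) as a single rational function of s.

Y(s) = (-2*s^2 + 20*s - 49)/(s^3 - 11*s^2 + 24*s + 30)

Laplace-transform each side.
The derivative rules (L{y''} = s^2 Y - s·y(0) - y'(0) and L{y'} = sY - y(0), with y(0) = -2, y'(0) = -2) turn the left side into (s^2 - 6*s - 6)Y - (-2*s + 10).
The right side is L{e^(5*t)} = 1/(s - 5).
So (s^2 - 6*s - 6)Y = 1/(s - 5) + (-2*s + 10).
Solve for Y(s) and write it as one ratio of polynomials.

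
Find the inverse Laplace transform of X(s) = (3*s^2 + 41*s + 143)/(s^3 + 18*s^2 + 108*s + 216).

5*t^2*exp(-6*t)/2 + 5*t*exp(-6*t) + 3*exp(-6*t)

Factor the denominator: s^3 + 18*s^2 + 108*s + 216 = (s + 6)^3.
Partial fraction decomposition gives [3/(s + 6)] + [5/(s + 6)^2] + [5/(s + 6)^3].
Invert each term: 3/(s + 6) ↔ 3e^(-6t); 5/(s + 6)^2 ↔ 5t·e^(-6t); 5/(s + 6)^3 ↔ (5/2)t^2·e^(-6t).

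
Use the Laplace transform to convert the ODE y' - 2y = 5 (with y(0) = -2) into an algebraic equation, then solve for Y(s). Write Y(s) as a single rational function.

Laplace-transform each side.
The derivative rules (L{y'} = sY - y(0) = sY - (-2)) turn the left side into (s - 2)Y - (-2).
The right side is L{5} = 5/s.
So (s - 2)Y = 5/s + (-2).
Isolate Y and clear denominators.

Y(s) = (-2*s + 5)/(s^2 - 2*s)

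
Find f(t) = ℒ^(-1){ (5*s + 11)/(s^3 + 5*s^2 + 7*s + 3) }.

f(t) = 3*t*exp(-t) + exp(-t) - exp(-3*t)

Factor the denominator: s^3 + 5*s^2 + 7*s + 3 = (s + 1)^2*(s + 3).
Partial fraction decomposition gives [1/(s + 1)] + [3/(s + 1)^2] + [-1/(s + 3)].
Invert each term: 1/(s + 1) ↔ e^(-t); 3/(s + 1)^2 ↔ 3t·e^(-t); -1/(s + 3) ↔ -e^(-3t).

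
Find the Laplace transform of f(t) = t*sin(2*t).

4*s/(s^2 + 4)^2

L{sin(2t)} = 2/(s^2 + 4).
Then apply L{t·g(t)} = -d/ds[G(s)] with G(s) = 2/(s^2 + 4):
differentiating 1 time and applying the sign gives 4*s/(s^2 + 4)^2.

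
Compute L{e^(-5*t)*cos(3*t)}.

(s + 5)/((s + 5)^2 + 9)

L{cos(3t)} = s/(s^2 + 9).
By the first shifting theorem, multiplying by e^(-5t) replaces s with s + 5.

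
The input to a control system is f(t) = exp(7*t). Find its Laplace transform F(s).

F(s) = 1/(s - 7)

L{1} = 1/s.
By the first shifting theorem, multiplying by e^(7t) replaces s with s - 7.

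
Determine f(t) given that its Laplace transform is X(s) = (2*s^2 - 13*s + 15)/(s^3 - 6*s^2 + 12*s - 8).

f(t) = -3*t^2*exp(2*t)/2 - 5*t*exp(2*t) + 2*exp(2*t)

Factor the denominator: s^3 - 6*s^2 + 12*s - 8 = (s - 2)^3.
Partial fraction decomposition gives [2/(s - 2)] + [-5/(s - 2)^2] + [-3/(s - 2)^3].
Invert each term: 2/(s - 2) ↔ 2e^(2t); -5/(s - 2)^2 ↔ -5t·e^(2t); -3/(s - 2)^3 ↔ (-3/2)t^2·e^(2t).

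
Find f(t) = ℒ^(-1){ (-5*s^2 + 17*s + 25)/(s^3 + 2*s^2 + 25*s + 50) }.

f(t) = 5*sin(5*t) - 4*cos(5*t) - exp(-2*t)

Factor the denominator: s^3 + 2*s^2 + 25*s + 50 = (s + 2)*(s^2 + 25).
Partial fraction decomposition gives [-1/(s + 2)] + [-4*s/(s^2 + 25)] + [25/(s^2 + 25)].
Invert each term: -1/(s + 2) ↔ -e^(-2t); -4·s/(s^2 + 25) ↔ -4cos(5t); 5·5/(s^2 + 25) ↔ 5sin(5t).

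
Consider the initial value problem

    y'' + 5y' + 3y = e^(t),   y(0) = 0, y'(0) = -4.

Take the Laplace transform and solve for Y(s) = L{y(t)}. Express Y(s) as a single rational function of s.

Take the Laplace transform of both sides.
The derivative rules (L{y''} = s^2 Y - s·y(0) - y'(0) and L{y'} = sY - y(0), with y(0) = 0, y'(0) = -4) turn the left side into (s^2 + 5*s + 3)Y - (-4).
The right side is L{e^(t)} = 1/(s - 1).
So (s^2 + 5*s + 3)Y = 1/(s - 1) + (-4).
Solve for Y(s) and write it as one ratio of polynomials.

Y(s) = (-4*s + 5)/(s^3 + 4*s^2 - 2*s - 3)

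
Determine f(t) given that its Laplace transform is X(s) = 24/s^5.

Since L{t^4} = 4!/s^5 = 24/s^5, the inverse is t^4.

f(t) = t^4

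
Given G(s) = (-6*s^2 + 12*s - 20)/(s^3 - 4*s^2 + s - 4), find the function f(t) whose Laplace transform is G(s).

f(t) = -4*exp(4*t) + 4*sin(t) - 2*cos(t)

Factor the denominator: s^3 - 4*s^2 + s - 4 = (s - 4)*(s^2 + 1).
Partial fraction decomposition gives [-4/(s - 4)] + [-2*s/(s^2 + 1)] + [4/(s^2 + 1)].
Invert each term: -4/(s - 4) ↔ -4e^(4t); -2·s/(s^2 + 1) ↔ -2cos(t); 4·1/(s^2 + 1) ↔ 4sin(t).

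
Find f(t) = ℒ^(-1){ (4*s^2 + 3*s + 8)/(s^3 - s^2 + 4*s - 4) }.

f(t) = 3*exp(t) + 2*sin(2*t) + cos(2*t)

Factor the denominator: s^3 - s^2 + 4*s - 4 = (s - 1)*(s^2 + 4).
Partial fraction decomposition gives [3/(s - 1)] + [s/(s^2 + 4)] + [4/(s^2 + 4)].
Invert each term: 3/(s - 1) ↔ 3e^(t); 1·s/(s^2 + 4) ↔ cos(2t); 2·2/(s^2 + 4) ↔ 2sin(2t).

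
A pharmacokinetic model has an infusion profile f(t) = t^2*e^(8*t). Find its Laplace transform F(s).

F(s) = 2/(s - 8)^3

L{e^(8t)} = 1/(s - 8).
Then apply L{t^2·g(t)} = (-1)^2 d^2/ds^2[G(s)] with G(s) = 1/(s - 8):
differentiating 2 times and applying the sign gives 2/(s - 8)^3.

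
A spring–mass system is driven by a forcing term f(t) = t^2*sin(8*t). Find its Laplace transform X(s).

L{sin(8t)} = 8/(s^2 + 64).
Then apply L{t^2·g(t)} = (-1)^2 d^2/ds^2[G(s)] with G(s) = 8/(s^2 + 64):
differentiating 2 times and applying the sign gives 16*(3*s^2 - 64)/(s^2 + 64)^3.

X(s) = 16*(3*s^2 - 64)/(s^2 + 64)^3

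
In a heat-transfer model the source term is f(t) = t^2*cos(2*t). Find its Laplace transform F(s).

F(s) = 2*s*(s^2 - 12)/(s^2 + 4)^3

L{cos(2t)} = s/(s^2 + 4).
Then apply L{t^2·g(t)} = (-1)^2 d^2/ds^2[G(s)] with G(s) = s/(s^2 + 4):
differentiating 2 times and applying the sign gives 2*s*(s^2 - 12)/(s^2 + 4)^3.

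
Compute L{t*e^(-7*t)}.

L{e^(-7t)} = 1/(s + 7).
Then apply L{t·g(t)} = -d/ds[G(s)] with G(s) = 1/(s + 7):
differentiating 1 time and applying the sign gives (s + 7)^(-2).

(s + 7)^(-2)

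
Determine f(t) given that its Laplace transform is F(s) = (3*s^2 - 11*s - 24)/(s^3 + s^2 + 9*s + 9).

Factor the denominator: s^3 + s^2 + 9*s + 9 = (s + 1)*(s^2 + 9).
Partial fraction decomposition gives [-1/(s + 1)] + [4*s/(s^2 + 9)] + [-15/(s^2 + 9)].
Invert each term: -1/(s + 1) ↔ -e^(-t); 4·s/(s^2 + 9) ↔ 4cos(3t); -5·3/(s^2 + 9) ↔ -5sin(3t).

f(t) = -5*sin(3*t) + 4*cos(3*t) - exp(-t)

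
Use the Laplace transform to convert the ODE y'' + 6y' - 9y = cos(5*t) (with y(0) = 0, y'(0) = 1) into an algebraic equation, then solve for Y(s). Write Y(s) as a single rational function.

Laplace-transform each side.
The derivative rules (L{y''} = s^2 Y - s·y(0) - y'(0) and L{y'} = sY - y(0), with y(0) = 0, y'(0) = 1) turn the left side into (s^2 + 6*s - 9)Y - (1).
The right side is L{cos(5*t)} = s/(s^2 + 25).
So (s^2 + 6*s - 9)Y = s/(s^2 + 25) + (1).
Solve for Y(s) and write it as one ratio of polynomials.

Y(s) = (s^2 + s + 25)/(s^4 + 6*s^3 + 16*s^2 + 150*s - 225)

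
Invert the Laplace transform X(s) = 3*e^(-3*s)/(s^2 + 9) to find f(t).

f(t) = Heaviside(t - 3)*(sin(3*t - 9))

The factor e^(-3s) signals a time shift by c = 3 (second shifting theorem).
L{sin(3t)} = 3/(s^2 + 9), so L^-1{3/(s^2 + 9)} = sin(3*t).
Hence the inverse is u(t - 3) times that function evaluated at t - 3.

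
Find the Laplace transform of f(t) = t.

s^(-2)

L{t} = 1!/s^2 = 1/s^2.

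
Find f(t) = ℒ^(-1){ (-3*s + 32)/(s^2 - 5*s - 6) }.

Factor the denominator: s^2 - 5*s - 6 = (s - 6)*(s + 1).
Partial fraction decomposition gives [-5/(s + 1)] + [2/(s - 6)].
Invert each term: -5/(s + 1) ↔ -5e^(-t); 2/(s - 6) ↔ 2e^(6t).

f(t) = 2*exp(6*t) - 5*exp(-t)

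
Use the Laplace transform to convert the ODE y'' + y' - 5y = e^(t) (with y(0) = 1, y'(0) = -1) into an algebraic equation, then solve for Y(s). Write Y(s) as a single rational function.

Y(s) = (s^2 - s + 1)/(s^3 - 6*s + 5)

Laplace-transform each side.
Using L{y''} = s^2 Y - s·y(0) - y'(0) and L{y'} = sY - y(0), with y(0) = 1, y'(0) = -1, the left side becomes (s^2 + s - 5)Y - (s).
The right side is L{e^(t)} = 1/(s - 1).
So (s^2 + s - 5)Y = 1/(s - 1) + (s).
Solve for Y(s) and write it as one ratio of polynomials.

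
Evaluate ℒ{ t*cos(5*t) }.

L{cos(5t)} = s/(s^2 + 25).
Then apply L{t·g(t)} = -d/ds[G(s)] with G(s) = s/(s^2 + 25):
differentiating 1 time and applying the sign gives (s - 5)*(s + 5)/(s^2 + 25)^2.

(s - 5)*(s + 5)/(s^2 + 25)^2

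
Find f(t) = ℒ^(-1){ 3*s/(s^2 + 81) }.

f(t) = 3*cos(9*t)

Since L{cos(9t)} = s/(s^2 + 81), the inverse is cos(9*t), scaled by 3.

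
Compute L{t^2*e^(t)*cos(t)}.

2*(s - 1)*(s^2 - 2*s - 2)/(s^2 - 2*s + 2)^3

L{cos(t)} = s/(s^2 + 1).
Multiplying by e^(t) shifts s → s - 1, so L{e^(t)*cos(t)} = (s - 1)/((s - 1)^2 + 1).
Then apply L{t^2·g(t)} = (-1)^2 d^2/ds^2[G(s)] with G(s) = (s - 1)/((s - 1)^2 + 1):
differentiating 2 times and applying the sign gives 2*(s - 1)*(s^2 - 2*s - 2)/(s^2 - 2*s + 2)^3.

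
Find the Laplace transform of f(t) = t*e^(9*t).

(s - 9)^(-2)

L{e^(9t)} = 1/(s - 9).
Then apply L{t·g(t)} = -d/ds[H(s)] with H(s) = 1/(s - 9):
differentiating 1 time and applying the sign gives (s - 9)^(-2).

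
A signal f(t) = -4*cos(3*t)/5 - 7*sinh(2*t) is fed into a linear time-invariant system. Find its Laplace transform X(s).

X(s) = -4*s/(5*(s^2 + 9)) - 14/(s^2 - 4)

The transform is linear, so treat each term independently.
(-4/5)·[L{cos(3t)} = s/(s^2 + 9)]; (-7)·[L{sinh(2t)} = 2/(s^2 - 4)].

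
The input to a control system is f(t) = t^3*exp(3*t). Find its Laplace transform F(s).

L{t^3} = 3!/s^4 = 6/s^4.
By the first shifting theorem, multiplying by e^(3t) replaces s with s - 3.

F(s) = 6/(s - 3)^4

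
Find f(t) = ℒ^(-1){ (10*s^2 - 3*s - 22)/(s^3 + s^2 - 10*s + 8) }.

Factor the denominator: s^3 + s^2 - 10*s + 8 = (s - 2)*(s - 1)*(s + 4).
Partial fraction decomposition gives [5/(s + 4)] + [2/(s - 2)] + [3/(s - 1)].
Invert each term: 5/(s + 4) ↔ 5e^(-4t); 2/(s - 2) ↔ 2e^(2t); 3/(s - 1) ↔ 3e^(t).

f(t) = 2*exp(2*t) + 3*exp(t) + 5*exp(-4*t)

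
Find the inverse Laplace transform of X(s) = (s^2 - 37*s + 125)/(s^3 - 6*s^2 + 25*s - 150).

-exp(6*t) - 5*sin(5*t) + 2*cos(5*t)

Factor the denominator: s^3 - 6*s^2 + 25*s - 150 = (s - 6)*(s^2 + 25).
Partial fraction decomposition gives [-1/(s - 6)] + [2*s/(s^2 + 25)] + [-25/(s^2 + 25)].
Invert each term: -1/(s - 6) ↔ -e^(6t); 2·s/(s^2 + 25) ↔ 2cos(5t); -5·5/(s^2 + 25) ↔ -5sin(5t).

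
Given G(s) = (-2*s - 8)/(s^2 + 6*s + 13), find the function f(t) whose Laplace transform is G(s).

f(t) = -exp(-3*t)*sin(2*t) - 2*exp(-3*t)*cos(2*t)

Complete the square in the denominator: s^2 + 6*s + 13 = (s + 3)^2 + 2^2.
Split the numerator to match: -2*s - 8 = -2·(s + 3) - 1·2.
Invert each term: -2·(s + 3)/((s + 3)^2 + 4) ↔ -2e^(-3t)cos(2t); -1·2/((s + 3)^2 + 4) ↔ -e^(-3t)sin(2t).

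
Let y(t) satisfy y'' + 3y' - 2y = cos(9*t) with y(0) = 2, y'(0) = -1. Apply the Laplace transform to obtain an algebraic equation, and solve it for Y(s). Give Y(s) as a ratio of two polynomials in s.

Transform both sides with L{·}.
Using L{y''} = s^2 Y - s·y(0) - y'(0) and L{y'} = sY - y(0), with y(0) = 2, y'(0) = -1, the left side becomes (s^2 + 3*s - 2)Y - (2*s + 5).
The right side is L{cos(9*t)} = s/(s^2 + 81).
So (s^2 + 3*s - 2)Y = s/(s^2 + 81) + (2*s + 5).
Solve for Y(s) and write it as one ratio of polynomials.

Y(s) = (2*s^3 + 5*s^2 + 163*s + 405)/(s^4 + 3*s^3 + 79*s^2 + 243*s - 162)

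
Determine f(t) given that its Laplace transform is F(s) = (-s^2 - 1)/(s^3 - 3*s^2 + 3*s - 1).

Factor the denominator: s^3 - 3*s^2 + 3*s - 1 = (s - 1)^3.
Partial fraction decomposition gives [-1/(s - 1)] + [-2/(s - 1)^2] + [-2/(s - 1)^3].
Invert each term: -1/(s - 1) ↔ -e^(t); -2/(s - 1)^2 ↔ -2t·e^(t); -2/(s - 1)^3 ↔ (-1)t^2·e^(t).

f(t) = -t^2*exp(t) - 2*t*exp(t) - exp(t)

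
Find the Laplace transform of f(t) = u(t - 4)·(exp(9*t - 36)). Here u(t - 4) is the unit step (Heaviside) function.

exp(-4*s)/(s - 9)

By the second shifting theorem, L{u(t - c)·g(t - c)} = e^(-cs)·G(s) with c = 4 and G(s) = L{g(t)}.
L{e^(9t)} = 1/(s - 9).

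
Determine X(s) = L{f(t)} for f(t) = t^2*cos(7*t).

L{cos(7t)} = s/(s^2 + 49).
Then apply L{t^2·g(t)} = (-1)^2 d^2/ds^2[G(s)] with G(s) = s/(s^2 + 49):
differentiating 2 times and applying the sign gives 2*s*(s^2 - 147)/(s^2 + 49)^3.

X(s) = 2*s*(s^2 - 147)/(s^2 + 49)^3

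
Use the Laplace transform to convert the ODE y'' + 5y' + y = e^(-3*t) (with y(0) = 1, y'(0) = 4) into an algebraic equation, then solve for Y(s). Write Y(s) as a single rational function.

Apply the Laplace transform to the equation.
With L{y''} = s^2 Y - s·y(0) - y'(0) and L{y'} = sY - y(0), with y(0) = 1, y'(0) = 4: the LHS transforms to (s^2 + 5*s + 1)Y - (s + 9).
The right side is L{e^(-3*t)} = 1/(s + 3).
So (s^2 + 5*s + 1)Y = 1/(s + 3) + (s + 9).
Solve for Y(s) and write it as one ratio of polynomials.

Y(s) = (s^2 + 12*s + 28)/(s^3 + 8*s^2 + 16*s + 3)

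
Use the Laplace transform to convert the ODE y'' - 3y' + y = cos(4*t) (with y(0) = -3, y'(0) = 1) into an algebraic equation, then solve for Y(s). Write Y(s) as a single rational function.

Y(s) = (-3*s^3 + 10*s^2 - 47*s + 160)/(s^4 - 3*s^3 + 17*s^2 - 48*s + 16)

Apply the Laplace transform to the equation.
Using L{y''} = s^2 Y - s·y(0) - y'(0) and L{y'} = sY - y(0), with y(0) = -3, y'(0) = 1, the left side becomes (s^2 - 3*s + 1)Y - (-3*s + 10).
The right side is L{cos(4*t)} = s/(s^2 + 16).
So (s^2 - 3*s + 1)Y = s/(s^2 + 16) + (-3*s + 10).
Divide through and combine into a single rational function.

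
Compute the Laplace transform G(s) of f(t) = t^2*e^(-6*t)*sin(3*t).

L{sin(3t)} = 3/(s^2 + 9).
Multiplying by e^(-6t) shifts s → s + 6, so L{e^(-6*t)*sin(3*t)} = 3/((s + 6)^2 + 9).
Then apply L{t^2·g(t)} = (-1)^2 d^2/ds^2[H(s)] with H(s) = 3/((s + 6)^2 + 9):
differentiating 2 times and applying the sign gives 18*(s^2 + 12*s + 33)/(s^2 + 12*s + 45)^3.

G(s) = 18*(s^2 + 12*s + 33)/(s^2 + 12*s + 45)^3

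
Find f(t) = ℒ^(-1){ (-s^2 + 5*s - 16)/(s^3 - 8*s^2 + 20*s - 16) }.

f(t) = 5*t*exp(2*t) - 3*exp(4*t) + 2*exp(2*t)

Factor the denominator: s^3 - 8*s^2 + 20*s - 16 = (s - 4)*(s - 2)^2.
Partial fraction decomposition gives [2/(s - 2)] + [5/(s - 2)^2] + [-3/(s - 4)].
Invert each term: 2/(s - 2) ↔ 2e^(2t); 5/(s - 2)^2 ↔ 5t·e^(2t); -3/(s - 4) ↔ -3e^(4t).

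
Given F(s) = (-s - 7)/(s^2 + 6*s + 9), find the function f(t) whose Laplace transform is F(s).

Factor the denominator: s^2 + 6*s + 9 = (s + 3)^2.
Partial fraction decomposition gives [-1/(s + 3)] + [-4/(s + 3)^2].
Invert each term: -1/(s + 3) ↔ -e^(-3t); -4/(s + 3)^2 ↔ -4t·e^(-3t).

f(t) = -4*t*exp(-3*t) - exp(-3*t)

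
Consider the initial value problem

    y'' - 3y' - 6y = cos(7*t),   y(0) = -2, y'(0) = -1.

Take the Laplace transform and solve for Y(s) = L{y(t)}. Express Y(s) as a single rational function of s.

Y(s) = (-2*s^3 + 5*s^2 - 97*s + 245)/(s^4 - 3*s^3 + 43*s^2 - 147*s - 294)

Transform both sides with L{·}.
With L{y''} = s^2 Y - s·y(0) - y'(0) and L{y'} = sY - y(0), with y(0) = -2, y'(0) = -1: the LHS transforms to (s^2 - 3*s - 6)Y - (-2*s + 5).
The right side is L{cos(7*t)} = s/(s^2 + 49).
So (s^2 - 3*s - 6)Y = s/(s^2 + 49) + (-2*s + 5).
Solve for Y(s) and write it as one ratio of polynomials.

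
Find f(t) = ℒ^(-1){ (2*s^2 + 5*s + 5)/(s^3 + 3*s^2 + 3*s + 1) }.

f(t) = t^2*exp(-t) + t*exp(-t) + 2*exp(-t)

Factor the denominator: s^3 + 3*s^2 + 3*s + 1 = (s + 1)^3.
Partial fraction decomposition gives [2/(s + 1)] + [(s + 1)^(-2)] + [2/(s + 1)^3].
Invert each term: 2/(s + 1) ↔ 2e^(-t); 1/(s + 1)^2 ↔ t·e^(-t); 2/(s + 1)^3 ↔ (1)t^2·e^(-t).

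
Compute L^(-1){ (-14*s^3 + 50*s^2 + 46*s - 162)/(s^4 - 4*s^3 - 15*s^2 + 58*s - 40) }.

-4*exp(5*t) - exp(2*t) - 4*exp(t) - 5*exp(-4*t)

Factor the denominator: s^4 - 4*s^3 - 15*s^2 + 58*s - 40 = (s - 5)*(s - 2)*(s - 1)*(s + 4).
Partial fraction decomposition gives [-5/(s + 4)] + [-1/(s - 2)] + [-4/(s - 5)] + [-4/(s - 1)].
Invert each term: -5/(s + 4) ↔ -5e^(-4t); -1/(s - 2) ↔ -e^(2t); -4/(s - 5) ↔ -4e^(5t); -4/(s - 1) ↔ -4e^(t).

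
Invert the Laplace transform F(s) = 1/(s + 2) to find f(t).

Since L{e^(-2t)} = 1/(s + 2), the inverse is e^(-2*t).

f(t) = exp(-2*t)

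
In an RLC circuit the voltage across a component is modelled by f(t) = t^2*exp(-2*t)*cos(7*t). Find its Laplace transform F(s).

F(s) = 2*(s + 2)*(s^2 + 4*s - 143)/(s^2 + 4*s + 53)^3

L{cos(7t)} = s/(s^2 + 49).
Multiplying by e^(-2t) shifts s → s + 2, so L{exp(-2*t)*cos(7*t)} = (s + 2)/((s + 2)^2 + 49).
Then apply L{t^2·g(t)} = (-1)^2 d^2/ds^2[G(s)] with G(s) = (s + 2)/((s + 2)^2 + 49):
differentiating 2 times and applying the sign gives 2*(s + 2)*(s^2 + 4*s - 143)/(s^2 + 4*s + 53)^3.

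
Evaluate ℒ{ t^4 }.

24/s^5

L{t^4} = 4!/s^5 = 24/s^5.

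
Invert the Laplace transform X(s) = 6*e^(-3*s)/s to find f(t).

f(t) = Heaviside(t - 3)*(6)

The factor e^(-3s) signals a time shift by c = 3 (second shifting theorem).
L{6} = 6/s, so L^-1{6/s} = 6.
Hence the inverse is u(t - 3) times that function evaluated at t - 3.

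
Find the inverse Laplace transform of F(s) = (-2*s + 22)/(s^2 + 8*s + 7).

4*exp(-t) - 6*exp(-7*t)

Factor the denominator: s^2 + 8*s + 7 = (s + 1)*(s + 7).
Partial fraction decomposition gives [4/(s + 1)] + [-6/(s + 7)].
Invert each term: 4/(s + 1) ↔ 4e^(-t); -6/(s + 7) ↔ -6e^(-7t).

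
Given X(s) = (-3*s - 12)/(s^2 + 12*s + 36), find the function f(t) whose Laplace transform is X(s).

f(t) = 6*t*exp(-6*t) - 3*exp(-6*t)

Factor the denominator: s^2 + 12*s + 36 = (s + 6)^2.
Partial fraction decomposition gives [-3/(s + 6)] + [6/(s + 6)^2].
Invert each term: -3/(s + 6) ↔ -3e^(-6t); 6/(s + 6)^2 ↔ 6t·e^(-6t).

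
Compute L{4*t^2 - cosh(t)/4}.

By linearity of the Laplace transform, transform each term separately.
(-1/4)·[L{cosh(t)} = s/(s^2 - 1)]; (4)·[L{t^2} = 2!/s^3 = 2/s^3].

-s/(4*(s^2 - 1)) + 8/s^3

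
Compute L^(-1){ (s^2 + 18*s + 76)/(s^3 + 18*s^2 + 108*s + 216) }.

Factor the denominator: s^3 + 18*s^2 + 108*s + 216 = (s + 6)^3.
Partial fraction decomposition gives [1/(s + 6)] + [6/(s + 6)^2] + [4/(s + 6)^3].
Invert each term: 1/(s + 6) ↔ e^(-6t); 6/(s + 6)^2 ↔ 6t·e^(-6t); 4/(s + 6)^3 ↔ (2)t^2·e^(-6t).

2*t^2*exp(-6*t) + 6*t*exp(-6*t) + exp(-6*t)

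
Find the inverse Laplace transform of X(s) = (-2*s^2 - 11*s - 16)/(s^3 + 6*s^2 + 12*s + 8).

-t^2*exp(-2*t) - 3*t*exp(-2*t) - 2*exp(-2*t)

Factor the denominator: s^3 + 6*s^2 + 12*s + 8 = (s + 2)^3.
Partial fraction decomposition gives [-2/(s + 2)] + [-3/(s + 2)^2] + [-2/(s + 2)^3].
Invert each term: -2/(s + 2) ↔ -2e^(-2t); -3/(s + 2)^2 ↔ -3t·e^(-2t); -2/(s + 2)^3 ↔ (-1)t^2·e^(-2t).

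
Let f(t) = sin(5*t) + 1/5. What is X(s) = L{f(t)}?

X(s) = 5/(s^2 + 25) + 1/(5*s)

Apply the Laplace transform termwise.
L{sin(5t)} = 5/(s^2 + 25); L{1/5} = (1/5)/s.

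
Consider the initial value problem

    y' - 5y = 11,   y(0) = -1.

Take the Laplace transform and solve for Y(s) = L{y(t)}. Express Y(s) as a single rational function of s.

Y(s) = (-s + 11)/(s^2 - 5*s)

Take the Laplace transform of both sides.
The derivative rules (L{y'} = sY - y(0) = sY - (-1)) turn the left side into (s - 5)Y - (-1).
The right side is L{11} = 11/s.
So (s - 5)Y = 11/s + (-1).
Divide through and combine into a single rational function.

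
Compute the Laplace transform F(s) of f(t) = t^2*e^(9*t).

F(s) = 2/(s - 9)^3

L{e^(9t)} = 1/(s - 9).
Then apply L{t^2·g(t)} = (-1)^2 d^2/ds^2[G(s)] with G(s) = 1/(s - 9):
differentiating 2 times and applying the sign gives 2/(s - 9)^3.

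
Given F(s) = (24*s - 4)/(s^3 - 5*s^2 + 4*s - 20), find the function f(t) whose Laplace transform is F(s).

Factor the denominator: s^3 - 5*s^2 + 4*s - 20 = (s - 5)*(s^2 + 4).
Partial fraction decomposition gives [4/(s - 5)] + [-4*s/(s^2 + 4)] + [4/(s^2 + 4)].
Invert each term: 4/(s - 5) ↔ 4e^(5t); -4·s/(s^2 + 4) ↔ -4cos(2t); 2·2/(s^2 + 4) ↔ 2sin(2t).

f(t) = 4*exp(5*t) + 2*sin(2*t) - 4*cos(2*t)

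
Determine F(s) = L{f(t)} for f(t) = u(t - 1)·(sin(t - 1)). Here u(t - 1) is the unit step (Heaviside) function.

By the second shifting theorem, L{u(t - c)·g(t - c)} = e^(-cs)·G(s) with c = 1 and G(s) = L{g(t)}.
L{sin(t)} = 1/(s^2 + 1).

F(s) = exp(-s)/(s^2 + 1)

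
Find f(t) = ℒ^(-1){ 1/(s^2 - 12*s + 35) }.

f(t) = exp(6*t)*sinh(t)

Rewrite the denominator: s^2 - 12*s + 35 = (s - 6)^2 - 1.
The form in (s - 6) signals a first-shifting-theorem factor e^(6t).
Since L{sinh(t)} = 1/(s^2 - 1), the inverse is e^(6*t)*sinh(t).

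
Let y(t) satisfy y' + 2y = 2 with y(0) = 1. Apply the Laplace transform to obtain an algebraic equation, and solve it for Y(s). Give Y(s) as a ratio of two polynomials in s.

Apply the Laplace transform to the equation.
The derivative rules (L{y'} = sY - y(0) = sY - 1) turn the left side into (s + 2)Y - (1).
The right side is L{2} = 2/s.
So (s + 2)Y = 2/s + (1).
Divide through and combine into a single rational function.

Y(s) = 1/s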